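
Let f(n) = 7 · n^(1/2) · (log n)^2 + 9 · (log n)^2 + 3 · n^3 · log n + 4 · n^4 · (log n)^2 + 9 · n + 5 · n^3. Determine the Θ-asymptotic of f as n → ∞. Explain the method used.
f(n) ∈ Θ(n^4 · (log n)^2)

Compare the terms by growth order. For large n, n^a · (log n)^b dominates n^a' · (log n)^b' iff a > a', or (a = a' and b > b'). Ranking the 6 terms shows the dominant one is 4 · n^4 · (log n)^2. Hence f(n) ∈ Θ(n^4 · (log n)^2).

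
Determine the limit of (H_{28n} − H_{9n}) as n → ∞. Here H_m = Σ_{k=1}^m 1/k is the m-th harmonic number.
lim = ln(28/9)

Euler-Maclaurin gives H_m = ln m + γ + 1/(2m) + O(1/m^2). The γ and O(1/m) terms cancel in the difference:
  H_{28n} − H_{9n} = ln(28n) − ln(9n) + O(1/n) = ln(28/9) + O(1/n).
Hence the limit is ln(28/9).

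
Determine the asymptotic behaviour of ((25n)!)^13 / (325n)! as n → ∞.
((25n)!)^13/(325n)! ~ ((2π·25n)^(12/2) / sqrt(13)) · 13^(−13·25n)  →  0

Write N = 25n. Stirling: N! ~ sqrt(2π N)(N/e)^N and (13N)! ~ sqrt(2π·13N)·(13N/e)^(13N).
  (N!)^13/(13N)! ~ (2π N)^(13/2) (N/e)^(13N) / [sqrt(2π·13N) (13N/e)^(13N)]
     = (2π N)^(13/2) / sqrt(2π·13N) · (N/(13N))^(13N)
     = (2π N)^((13−1)/2) / sqrt(13) · 13^(−13N).
Since 13^13 > 1, the factor 13^(−13N) decays exponentially, so the ratio → 0. Substituting N = 25n gives the stated form.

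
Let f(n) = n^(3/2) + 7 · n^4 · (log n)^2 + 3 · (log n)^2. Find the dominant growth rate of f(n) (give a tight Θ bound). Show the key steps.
f(n) ∈ Θ(n^4 · (log n)^2)

Compare the terms by growth order. For large n, n^a · (log n)^b dominates n^a' · (log n)^b' iff a > a', or (a = a' and b > b'). Ranking the 3 terms shows the dominant one is 7 · n^4 · (log n)^2. Hence f(n) ∈ Θ(n^4 · (log n)^2).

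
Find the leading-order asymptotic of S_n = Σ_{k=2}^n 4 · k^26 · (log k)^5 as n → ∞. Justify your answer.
S_n ~ 4 · n^27 · (log n)^5 / 27

By integral comparison, S_n = ∫_1^n 4 · x^26 · (log x)^5 dx + O(n^26 · (log n)^5). For the integral, the leading term of ∫_1^n x^26 (log x)^5 dx is n^27/27 · (log n)^5 (by repeated integration by parts; each step lowers the log-exponent and produces a relatively O(1/log n) correction). Hence S_n ~ 4 · n^27 · (log n)^5 / 27.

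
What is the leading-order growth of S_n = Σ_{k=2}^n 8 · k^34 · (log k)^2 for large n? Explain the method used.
S_n ~ 8 · n^35 · (log n)^2 / 35

By integral comparison, S_n = ∫_1^n 8 · x^34 · (log x)^2 dx + O(n^34 · (log n)^2). For the integral, the leading term of ∫_1^n x^34 (log x)^2 dx is n^35/35 · (log n)^2 (by repeated integration by parts; each step lowers the log-exponent and produces a relatively O(1/log n) correction). Hence S_n ~ 8 · n^35 · (log n)^2 / 35.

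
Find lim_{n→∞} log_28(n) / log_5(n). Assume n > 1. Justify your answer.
lim = ln(5) / ln(28) = log_28(5)

Change of base: log_28(n) = ln n / ln 28 and log_5(n) = ln n / ln 5. The ratio is (ln n / ln 28) · (ln 5 / ln n) = ln 5 / ln 28, a constant independent of n. So the limit is ln 5 / ln 28 = log_28(5).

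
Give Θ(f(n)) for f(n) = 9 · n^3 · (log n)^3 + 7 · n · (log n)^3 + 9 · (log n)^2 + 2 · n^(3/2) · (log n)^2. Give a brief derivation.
f(n) ∈ Θ(n^3 · (log n)^3)

Compare the terms by growth order. For large n, n^a · (log n)^b dominates n^a' · (log n)^b' iff a > a', or (a = a' and b > b'). Ranking the 4 terms shows the dominant one is 9 · n^3 · (log n)^3. Hence f(n) ∈ Θ(n^3 · (log n)^3).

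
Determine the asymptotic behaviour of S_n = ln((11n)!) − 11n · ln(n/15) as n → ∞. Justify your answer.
S_n ~ 11n · (ln 165 − 1) + O(ln n)

Stirling: ln((11n)!) = 11n ln(11n) − 11n + O(ln n).
  S_n = 11n ln(11n) − 11n − 11n ln(n/15) + O(ln n)
      = 11n ln(11n) − 11n ln n + 11n ln 15 − 11n + O(ln n)
      = 11n ln 11 + 11n ln 15 − 11n + O(ln n)
      = 11n (ln 165 − 1) + O(ln n).
Numerically ln(165) − 1 ≈ 4.1059.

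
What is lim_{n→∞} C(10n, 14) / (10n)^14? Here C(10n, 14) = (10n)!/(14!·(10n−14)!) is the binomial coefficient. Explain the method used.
lim = 1/14! = 1/87178291200

With N = 10n → ∞: C(N, 14) / N^14 = [N(N−1)…(N−13)] / (14! · N^14) = (1/14!) · 1 · (1 − 1/(10n)) · … · (1 − 13/(10n)). Each factor → 1 as N → ∞, so the limit is 1/14! = 1/87178291200.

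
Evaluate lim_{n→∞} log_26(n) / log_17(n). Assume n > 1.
lim = ln(17) / ln(26) = log_26(17)

Change of base: log_26(n) = ln n / ln 26 and log_17(n) = ln n / ln 17. The ratio is (ln n / ln 26) · (ln 17 / ln n) = ln 17 / ln 26, a constant independent of n. So the limit is ln 17 / ln 26 = log_26(17).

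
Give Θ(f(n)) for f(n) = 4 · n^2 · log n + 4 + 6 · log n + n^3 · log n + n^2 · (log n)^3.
f(n) ∈ Θ(n^3 · log n)

Compare the terms by growth order. For large n, n^a · (log n)^b dominates n^a' · (log n)^b' iff a > a', or (a = a' and b > b'). Ranking the 5 terms shows the dominant one is n^3 · log n. Hence f(n) ∈ Θ(n^3 · log n).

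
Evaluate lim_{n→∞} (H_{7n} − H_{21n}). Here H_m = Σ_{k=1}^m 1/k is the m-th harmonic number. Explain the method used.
lim = ln(7/21) = −ln 3

Euler-Maclaurin gives H_m = ln m + γ + 1/(2m) + O(1/m^2). The γ and O(1/m) terms cancel in the difference:
  H_{7n} − H_{21n} = ln(7n) − ln(21n) + O(1/n) = ln(7/21) + O(1/n).
Hence the limit is ln(7/21) = −ln 3.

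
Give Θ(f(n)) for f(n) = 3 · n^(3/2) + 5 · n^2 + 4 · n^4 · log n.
f(n) ∈ Θ(n^4 · log n)

Compare the terms by growth order. For large n, n^a · (log n)^b dominates n^a' · (log n)^b' iff a > a', or (a = a' and b > b'). Ranking the 3 terms shows the dominant one is 4 · n^4 · log n. Hence f(n) ∈ Θ(n^4 · log n).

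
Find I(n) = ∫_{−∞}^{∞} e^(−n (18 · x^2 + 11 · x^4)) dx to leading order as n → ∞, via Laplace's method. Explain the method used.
I(n) ~ sqrt(π/(18n))

φ(x) = 18 · x^2 + 11 · x^4 has its unique global minimum at x* = 0 (since φ'(x) = 36x + 44x^3 = 0 only at x = 0 for real x with both coefficients positive, and φ → ∞ as |x| → ∞). At x* = 0, φ(0) = 0 and φ''(0) = 36. Laplace's method then gives
  I(n) ~ sqrt(2π / (n · φ''(0))) · e^(−n φ(0)) = sqrt(2π / (36n)) = sqrt(π/(18n)).
The 11 · x^4 term contributes only at subleading order (an O(1/n) relative correction).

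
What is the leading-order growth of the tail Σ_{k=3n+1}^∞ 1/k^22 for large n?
Σ_{k>3n} 1/k^22 ~ 1/(21 · (3n)^21)

Compare to the integral: ∫_{3n}^∞ x^(−22) dx = [−x^(−21)/21]_{3n}^∞ = 1/((22−1)·(3n)^21). Euler-Maclaurin then gives
  Σ_{k>3n} 1/k^22 = ∫_{3n}^∞ dx/x^22 − 1/(2·(3n)^22) + O(1/(3n)^23).
(Equivalently this is ζ(22) − Σ_{k≤3n} 1/k^22.)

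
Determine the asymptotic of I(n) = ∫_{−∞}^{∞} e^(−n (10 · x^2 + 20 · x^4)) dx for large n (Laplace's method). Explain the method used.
I(n) ~ sqrt(π/(10n))

φ(x) = 10 · x^2 + 20 · x^4 has its unique global minimum at x* = 0 (since φ'(x) = 20x + 80x^3 = 0 only at x = 0 for real x with both coefficients positive, and φ → ∞ as |x| → ∞). At x* = 0, φ(0) = 0 and φ''(0) = 20. Laplace's method then gives
  I(n) ~ sqrt(2π / (n · φ''(0))) · e^(−n φ(0)) = sqrt(2π / (20n)) = sqrt(π/(10n)).
The 20 · x^4 term contributes only at subleading order (an O(1/n) relative correction).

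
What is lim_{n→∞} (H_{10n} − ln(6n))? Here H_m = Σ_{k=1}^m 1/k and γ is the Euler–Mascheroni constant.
lim = ln(5/3) + γ

By Euler-Maclaurin, H_m = ln m + γ + O(1/m). So
  H_{10n} − ln(6n) = ln(10n) + γ − ln(6n) + O(1/n)
                       = ln(10/6) + γ + O(1/n).
Hence the limit is ln(10/6) + γ (= ln(5/3)).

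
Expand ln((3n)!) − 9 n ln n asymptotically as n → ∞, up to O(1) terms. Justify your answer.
ln((3n)!) − 9 n ln n = −6 n ln n + 3(ln 3 − 1) n + (1/2) ln(2π·3n) + O(1/n)

Stirling: ln((3n)!) = 3n ln(3n) − 3n + (1/2) ln(2π·3n) + O(1/n).
Expand 3n ln(3n) = 3n (ln n + ln 3) = 3n ln n + 3n ln 3.
Subtract 9n ln n: leading term is (3 − 9) n ln n = −6 n ln n. The next term is 3n ln 3 − 3n = 3(ln 3 − 1) n. Then the (1/2) ln(2π·3n) correction.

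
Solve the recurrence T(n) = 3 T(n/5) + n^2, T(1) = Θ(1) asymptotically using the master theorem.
T(n) = Θ(n^2)

log_5 3 ≈ 0.683. f(n) = n^2 dominates n^(log_5 3) since 2 > 0.683, and the regularity condition a·f(n/b) = 3·(n/5)^2 = (3/25)·n^2 ≤ c·f(n) holds with c = 3/25 ≈ 0.12 < 1. So this is Case 3: T(n) = Θ(f(n)) = Θ(n^2).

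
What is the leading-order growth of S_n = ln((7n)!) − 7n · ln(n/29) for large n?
S_n ~ 7n · (ln 203 − 1) + O(ln n)

Stirling: ln((7n)!) = 7n ln(7n) − 7n + O(ln n).
  S_n = 7n ln(7n) − 7n − 7n ln(n/29) + O(ln n)
      = 7n ln(7n) − 7n ln n + 7n ln 29 − 7n + O(ln n)
      = 7n ln 7 + 7n ln 29 − 7n + O(ln n)
      = 7n (ln 203 − 1) + O(ln n).
Numerically ln(203) − 1 ≈ 4.3132.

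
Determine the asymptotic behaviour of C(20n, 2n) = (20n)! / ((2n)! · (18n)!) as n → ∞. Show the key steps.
C(20n, 2n) ~ (10000000000/387420489)^(2n) · sqrt(5/(9π·2n))

Write N = 2n. Apply Stirling to each factorial:
  (10N)! ~ sqrt(2π·10N) · (10N/e)^(10N),
  N! ~ sqrt(2π N) · (N/e)^N,
  (9N)! ~ sqrt(2π·9N) · (9N/e)^(9N).
The exponential factors combine to (10N)^(10N) / (N^N · (9N)^(9N)) = 10^(10N)/9^(9N) = (10^10/9^9)^N = (10000000000/387420489)^N.
The square-root prefactors combine to sqrt(2π·10N) / (sqrt(2π N)·sqrt(2π·9N)) = sqrt(10 / (2π·9·N)) = sqrt(5/(9π·2n)).
Substituting N = 2n: C(20n, 2n) ~ (10000000000/387420489)^(2n) · sqrt(5/(9π·2n)).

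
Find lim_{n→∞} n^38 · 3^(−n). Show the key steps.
lim = 0

Exponentials with base > 1 dominate every fixed polynomial: for any fixed c, n^c / 3^n → 0 as n → ∞ (e.g. by the ratio test, or by writing 3^n = e^(n ln 3) and noting e^(n ln 3) / n^c → ∞). Hence n^38 · 3^(−n) = n^38 / 3^n → 0.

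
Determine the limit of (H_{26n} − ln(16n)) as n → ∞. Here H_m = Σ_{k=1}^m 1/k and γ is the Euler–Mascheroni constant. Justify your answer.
lim = ln(13/8) + γ

By Euler-Maclaurin, H_m = ln m + γ + O(1/m). So
  H_{26n} − ln(16n) = ln(26n) + γ − ln(16n) + O(1/n)
                       = ln(26/16) + γ + O(1/n).
Hence the limit is ln(26/16) + γ (= ln(13/8)).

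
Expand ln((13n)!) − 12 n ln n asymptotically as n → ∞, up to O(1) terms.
ln((13n)!) − 12 n ln n = n ln n + 13(ln 13 − 1) n + (1/2) ln(2π·13n) + O(1/n)

Stirling: ln((13n)!) = 13n ln(13n) − 13n + (1/2) ln(2π·13n) + O(1/n).
Expand 13n ln(13n) = 13n (ln n + ln 13) = 13n ln n + 13n ln 13.
Subtract 12n ln n: leading term is (13 − 12) n ln n = n ln n. The next term is 13n ln 13 − 13n = 13(ln 13 − 1) n. Then the (1/2) ln(2π·13n) correction.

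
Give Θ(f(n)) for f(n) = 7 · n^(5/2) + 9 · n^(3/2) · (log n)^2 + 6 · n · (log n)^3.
f(n) ∈ Θ(n^(5/2))

Compare the terms by growth order. For large n, n^a · (log n)^b dominates n^a' · (log n)^b' iff a > a', or (a = a' and b > b'). Ranking the 3 terms shows the dominant one is 7 · n^(5/2). Hence f(n) ∈ Θ(n^(5/2)).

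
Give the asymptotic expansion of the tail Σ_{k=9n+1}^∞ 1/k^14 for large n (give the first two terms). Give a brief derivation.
Σ_{k>9n} 1/k^14 = 1/(13 · (9n)^13) − 1/(2 · (9n)^14) + O(1/(9n)^15)

Compare to the integral: ∫_{9n}^∞ x^(−14) dx = [−x^(−13)/13]_{9n}^∞ = 1/((14−1)·(9n)^13). The Euler-Maclaurin correction adds −f(9n)/2 = −1/(2·(9n)^14). Euler-Maclaurin then gives
  Σ_{k>9n} 1/k^14 = ∫_{9n}^∞ dx/x^14 − 1/(2·(9n)^14) + O(1/(9n)^15).
(Equivalently this is ζ(14) − Σ_{k≤9n} 1/k^14.)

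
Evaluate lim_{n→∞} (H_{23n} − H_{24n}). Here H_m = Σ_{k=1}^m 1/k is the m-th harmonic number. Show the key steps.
lim = ln(23/24)

Euler-Maclaurin gives H_m = ln m + γ + 1/(2m) + O(1/m^2). The γ and O(1/m) terms cancel in the difference:
  H_{23n} − H_{24n} = ln(23n) − ln(24n) + O(1/n) = ln(23/24) + O(1/n).
Hence the limit is ln(23/24).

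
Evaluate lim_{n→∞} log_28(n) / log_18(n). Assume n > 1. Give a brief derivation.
lim = ln(18) / ln(28) = log_28(18)

Change of base: log_28(n) = ln n / ln 28 and log_18(n) = ln n / ln 18. The ratio is (ln n / ln 28) · (ln 18 / ln n) = ln 18 / ln 28, a constant independent of n. So the limit is ln 18 / ln 28 = log_28(18).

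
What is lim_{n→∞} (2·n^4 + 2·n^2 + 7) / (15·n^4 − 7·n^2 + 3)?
lim = 2/15

For large n the leading n^4 terms dominate both numerator and denominator. Dividing top and bottom by n^4, every other term tends to 0, leaving 2/15.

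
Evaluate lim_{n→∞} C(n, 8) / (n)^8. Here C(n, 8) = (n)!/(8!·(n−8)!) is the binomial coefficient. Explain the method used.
lim = 1/8! = 1/40320

With N = n → ∞: C(N, 8) / N^8 = [N(N−1)…(N−7)] / (8! · N^8) = (1/8!) · 1 · (1 − 1/n) · … · (1 − 7/n). Each factor → 1 as N → ∞, so the limit is 1/8! = 1/40320.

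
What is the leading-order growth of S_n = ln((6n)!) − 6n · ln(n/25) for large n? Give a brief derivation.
S_n ~ 6n · (ln 150 − 1) + O(ln n)

Stirling: ln((6n)!) = 6n ln(6n) − 6n + O(ln n).
  S_n = 6n ln(6n) − 6n − 6n ln(n/25) + O(ln n)
      = 6n ln(6n) − 6n ln n + 6n ln 25 − 6n + O(ln n)
      = 6n ln 6 + 6n ln 25 − 6n + O(ln n)
      = 6n (ln 150 − 1) + O(ln n).
Numerically ln(150) − 1 ≈ 4.0106.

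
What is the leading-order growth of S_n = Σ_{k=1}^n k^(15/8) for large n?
S_n ~ (8/23) · n^(23/8)

Integral comparison: Σ_{k=1}^n k^(15/8) = ∫_0^n x^(15/8) dx + O(n^(15/8)). The integral is n^(1 + 15/8) / (1 + 15/8) = n^((15+8)/8) / ((15+8)/8) = (8/23) · n^(23/8).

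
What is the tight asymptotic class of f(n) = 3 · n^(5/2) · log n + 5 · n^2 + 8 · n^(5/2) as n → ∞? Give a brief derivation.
f(n) ∈ Θ(n^(5/2) · log n)

Compare the terms by growth order. For large n, n^a · (log n)^b dominates n^a' · (log n)^b' iff a > a', or (a = a' and b > b'). Ranking the 3 terms shows the dominant one is 3 · n^(5/2) · log n. Hence f(n) ∈ Θ(n^(5/2) · log n).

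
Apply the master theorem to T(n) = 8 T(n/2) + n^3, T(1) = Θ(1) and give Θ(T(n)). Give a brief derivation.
T(n) = Θ(n^3 log n)

log_2 8 = 3, and f(n) = n^3 = Θ(n^(log_2 8)). This is Case 2 of the master theorem: T(n) = Θ(f(n) · log n) = Θ(n^3 log n).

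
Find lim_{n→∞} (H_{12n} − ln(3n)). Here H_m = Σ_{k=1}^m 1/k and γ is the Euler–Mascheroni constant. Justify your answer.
lim = ln 4 + γ

By Euler-Maclaurin, H_m = ln m + γ + O(1/m). So
  H_{12n} − ln(3n) = ln(12n) + γ − ln(3n) + O(1/n)
                       = ln(12/3) + γ + O(1/n).
Hence the limit is ln(12/3) + γ (= ln 4).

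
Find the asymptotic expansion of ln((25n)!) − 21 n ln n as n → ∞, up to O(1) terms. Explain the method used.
ln((25n)!) − 21 n ln n = 4 n ln n + 25(ln 25 − 1) n + (1/2) ln(2π·25n) + O(1/n)

Stirling: ln((25n)!) = 25n ln(25n) − 25n + (1/2) ln(2π·25n) + O(1/n).
Expand 25n ln(25n) = 25n (ln n + ln 25) = 25n ln n + 25n ln 25.
Subtract 21n ln n: leading term is (25 − 21) n ln n = 4 n ln n. The next term is 25n ln 25 − 25n = 25(ln 25 − 1) n. Then the (1/2) ln(2π·25n) correction.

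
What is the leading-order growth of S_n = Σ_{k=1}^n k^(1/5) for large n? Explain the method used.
S_n ~ (5/6) · n^(6/5)

Integral comparison: Σ_{k=1}^n k^(1/5) = ∫_0^n x^(1/5) dx + O(n^(1/5)). The integral is n^(1 + 1/5) / (1 + 1/5) = n^((1+5)/5) / ((1+5)/5) = (5/6) · n^(6/5).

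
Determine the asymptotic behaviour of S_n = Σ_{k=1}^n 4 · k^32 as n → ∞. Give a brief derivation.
S_n ~ 4 · n^33 / 33

By integral comparison (Euler-Maclaurin), Σ_{k=1}^n 4 · k^32 = 4 · ∫_0^n x^32 dx + O(n^32) = 4 · n^33/33 + O(n^32). (Equivalently, Faulhaber's formula gives the same leading term.)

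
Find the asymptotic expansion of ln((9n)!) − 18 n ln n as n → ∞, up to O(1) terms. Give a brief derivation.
ln((9n)!) − 18 n ln n = −9 n ln n + 9(ln 9 − 1) n + (1/2) ln(2π·9n) + O(1/n)

Stirling: ln((9n)!) = 9n ln(9n) − 9n + (1/2) ln(2π·9n) + O(1/n).
Expand 9n ln(9n) = 9n (ln n + ln 9) = 9n ln n + 9n ln 9.
Subtract 18n ln n: leading term is (9 − 18) n ln n = −9 n ln n. The next term is 9n ln 9 − 9n = 9(ln 9 − 1) n. Then the (1/2) ln(2π·9n) correction.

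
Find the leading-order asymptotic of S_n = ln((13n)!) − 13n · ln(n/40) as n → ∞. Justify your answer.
S_n ~ 13n · (ln 520 − 1) + O(ln n)

Stirling: ln((13n)!) = 13n ln(13n) − 13n + O(ln n).
  S_n = 13n ln(13n) − 13n − 13n ln(n/40) + O(ln n)
      = 13n ln(13n) − 13n ln n + 13n ln 40 − 13n + O(ln n)
      = 13n ln 13 + 13n ln 40 − 13n + O(ln n)
      = 13n (ln 520 − 1) + O(ln n).
Numerically ln(520) − 1 ≈ 5.2538.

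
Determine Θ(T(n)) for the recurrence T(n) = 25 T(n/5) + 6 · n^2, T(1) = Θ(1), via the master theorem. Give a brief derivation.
T(n) = Θ(n^2 log n)

log_5 25 = 2, and f(n) = 6 · n^2 = Θ(n^(log_5 25)). This is Case 2 of the master theorem: T(n) = Θ(f(n) · log n) = Θ(n^2 log n).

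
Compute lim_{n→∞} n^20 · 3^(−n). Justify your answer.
lim = 0

Exponentials with base > 1 dominate every fixed polynomial: for any fixed c, n^c / 3^n → 0 as n → ∞ (e.g. by the ratio test, or by writing 3^n = e^(n ln 3) and noting e^(n ln 3) / n^c → ∞). Hence n^20 · 3^(−n) = n^20 / 3^n → 0.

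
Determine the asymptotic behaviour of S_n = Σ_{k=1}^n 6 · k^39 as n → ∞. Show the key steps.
S_n ~ 3 · n^40 / 20

By integral comparison (Euler-Maclaurin), Σ_{k=1}^n 6 · k^39 = 6 · ∫_0^n x^39 dx + O(n^39) = 6 · n^40/40 = 3 · n^40 / 20 + O(n^39). (Equivalently, Faulhaber's formula gives the same leading term.)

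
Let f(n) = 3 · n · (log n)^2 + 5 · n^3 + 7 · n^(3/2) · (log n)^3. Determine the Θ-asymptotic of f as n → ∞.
f(n) ∈ Θ(n^3)

Compare the terms by growth order. For large n, n^a · (log n)^b dominates n^a' · (log n)^b' iff a > a', or (a = a' and b > b'). Ranking the 3 terms shows the dominant one is 5 · n^3. Hence f(n) ∈ Θ(n^3).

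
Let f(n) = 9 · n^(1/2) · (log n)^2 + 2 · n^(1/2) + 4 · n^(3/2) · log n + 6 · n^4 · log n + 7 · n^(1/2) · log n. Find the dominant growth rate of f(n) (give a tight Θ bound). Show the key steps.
f(n) ∈ Θ(n^4 · log n)

Compare the terms by growth order. For large n, n^a · (log n)^b dominates n^a' · (log n)^b' iff a > a', or (a = a' and b > b'). Ranking the 5 terms shows the dominant one is 6 · n^4 · log n. Hence f(n) ∈ Θ(n^4 · log n).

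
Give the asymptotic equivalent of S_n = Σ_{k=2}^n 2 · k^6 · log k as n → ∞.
S_n ~ 2 · n^7 log n / 7 − 2 · n^7 / 49

By integral comparison, S_n = ∫_1^n 2 · x^6 · log x dx + O(n^6 · log n). For the integral, ∫ x^6 log x dx = n^7 log n / 7 − n^7/49 (integration by parts). Hence S_n ~ 2 · n^7 log n / 7 − 2 · n^7 / 49.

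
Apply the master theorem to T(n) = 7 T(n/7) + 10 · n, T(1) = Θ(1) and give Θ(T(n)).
T(n) = Θ(n log n)

log_7 7 = 1, and f(n) = 10 · n = Θ(n^(log_7 7)). This is Case 2 of the master theorem: T(n) = Θ(f(n) · log n) = Θ(n log n).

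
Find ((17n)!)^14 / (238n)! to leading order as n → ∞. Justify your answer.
((17n)!)^14/(238n)! ~ ((2π·17n)^(13/2) / sqrt(14)) · 14^(−14·17n)  →  0

Write N = 17n. Stirling: N! ~ sqrt(2π N)(N/e)^N and (14N)! ~ sqrt(2π·14N)·(14N/e)^(14N).
  (N!)^14/(14N)! ~ (2π N)^(14/2) (N/e)^(14N) / [sqrt(2π·14N) (14N/e)^(14N)]
     = (2π N)^(14/2) / sqrt(2π·14N) · (N/(14N))^(14N)
     = (2π N)^((14−1)/2) / sqrt(14) · 14^(−14N).
Since 14^14 > 1, the factor 14^(−14N) decays exponentially, so the ratio → 0. Substituting N = 17n gives the stated form.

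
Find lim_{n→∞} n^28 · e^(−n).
lim = 0

Exponentials with base > 1 dominate every fixed polynomial: for any fixed c, n^c / e^n → 0 as n → ∞ (e.g. by the ratio test, or since e^n grows faster than any power of n). Hence n^28 · e^(−n) = n^28 / e^n → 0.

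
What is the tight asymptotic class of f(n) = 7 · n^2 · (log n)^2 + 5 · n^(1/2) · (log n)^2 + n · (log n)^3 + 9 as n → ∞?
f(n) ∈ Θ(n^2 · (log n)^2)

Compare the terms by growth order. For large n, n^a · (log n)^b dominates n^a' · (log n)^b' iff a > a', or (a = a' and b > b'). Ranking the 4 terms shows the dominant one is 7 · n^2 · (log n)^2. Hence f(n) ∈ Θ(n^2 · (log n)^2).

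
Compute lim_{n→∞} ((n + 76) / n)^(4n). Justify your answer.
lim = e^304

Rewrite as (1 + 76/n)^(4n). By the standard limit (1 + x/n)^n → e^x, we have (1 + 76/n)^n → e^76, and raising to the 4th power gives e^304.
More precisely, ln[(1 + 76/n)^(4n)] = 4n · ln(1 + 76/n) = 4n · (76/n + O(1/n^2)) = 304 + O(1/n) → 304.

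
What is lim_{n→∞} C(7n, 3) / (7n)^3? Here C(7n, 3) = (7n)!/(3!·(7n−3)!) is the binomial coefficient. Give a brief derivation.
lim = 1/3! = 1/6

With N = 7n → ∞: C(N, 3) / N^3 = [N(N−1)…(N−2)] / (3! · N^3) = (1/3!) · 1 · (1 − 1/(7n)) · (1 − 2/(7n)). Each factor → 1 as N → ∞, so the limit is 1/3! = 1/6.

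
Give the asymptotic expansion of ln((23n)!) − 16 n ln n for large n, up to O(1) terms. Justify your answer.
ln((23n)!) − 16 n ln n = 7 n ln n + 23(ln 23 − 1) n + (1/2) ln(2π·23n) + O(1/n)

Stirling: ln((23n)!) = 23n ln(23n) − 23n + (1/2) ln(2π·23n) + O(1/n).
Expand 23n ln(23n) = 23n (ln n + ln 23) = 23n ln n + 23n ln 23.
Subtract 16n ln n: leading term is (23 − 16) n ln n = 7 n ln n. The next term is 23n ln 23 − 23n = 23(ln 23 − 1) n. Then the (1/2) ln(2π·23n) correction.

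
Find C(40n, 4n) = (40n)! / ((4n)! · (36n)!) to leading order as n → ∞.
C(40n, 4n) ~ (10000000000/387420489)^(4n) · sqrt(5/(9π·4n))

Write N = 4n. Apply Stirling to each factorial:
  (10N)! ~ sqrt(2π·10N) · (10N/e)^(10N),
  N! ~ sqrt(2π N) · (N/e)^N,
  (9N)! ~ sqrt(2π·9N) · (9N/e)^(9N).
The exponential factors combine to (10N)^(10N) / (N^N · (9N)^(9N)) = 10^(10N)/9^(9N) = (10^10/9^9)^N = (10000000000/387420489)^N.
The square-root prefactors combine to sqrt(2π·10N) / (sqrt(2π N)·sqrt(2π·9N)) = sqrt(10 / (2π·9·N)) = sqrt(5/(9π·4n)).
Substituting N = 4n: C(40n, 4n) ~ (10000000000/387420489)^(4n) · sqrt(5/(9π·4n)).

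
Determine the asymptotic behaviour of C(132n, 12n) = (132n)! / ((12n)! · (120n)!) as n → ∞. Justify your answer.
C(132n, 12n) ~ (285311670611/10000000000)^(12n) · sqrt(11/(20π·12n))

Write N = 12n. Apply Stirling to each factorial:
  (11N)! ~ sqrt(2π·11N) · (11N/e)^(11N),
  N! ~ sqrt(2π N) · (N/e)^N,
  (10N)! ~ sqrt(2π·10N) · (10N/e)^(10N).
The exponential factors combine to (11N)^(11N) / (N^N · (10N)^(10N)) = 11^(11N)/10^(10N) = (11^11/10^10)^N = (285311670611/10000000000)^N.
The square-root prefactors combine to sqrt(2π·11N) / (sqrt(2π N)·sqrt(2π·10N)) = sqrt(11 / (2π·10·N)) = sqrt(11/(20π·12n)).
Substituting N = 12n: C(132n, 12n) ~ (285311670611/10000000000)^(12n) · sqrt(11/(20π·12n)).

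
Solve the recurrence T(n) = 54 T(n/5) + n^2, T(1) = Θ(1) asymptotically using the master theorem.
T(n) = Θ(n^(log_5 54))

Master theorem: compare f(n) = n^2 to n^(log_5 54) where log_5 54 ≈ 2.478. Since 2 < log_5 54, we have f(n) = O(n^(log_5 54 − ε)) for some ε > 0 — Case 1. Hence T(n) = Θ(n^(log_5 54)).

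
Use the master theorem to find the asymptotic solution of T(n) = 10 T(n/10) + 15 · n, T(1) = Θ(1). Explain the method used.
T(n) = Θ(n log n)

log_10 10 = 1, and f(n) = 15 · n = Θ(n^(log_10 10)). This is Case 2 of the master theorem: T(n) = Θ(f(n) · log n) = Θ(n log n).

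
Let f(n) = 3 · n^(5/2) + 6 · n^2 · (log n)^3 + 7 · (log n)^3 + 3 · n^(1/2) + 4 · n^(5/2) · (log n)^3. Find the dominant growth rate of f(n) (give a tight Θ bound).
f(n) ∈ Θ(n^(5/2) · (log n)^3)

Compare the terms by growth order. For large n, n^a · (log n)^b dominates n^a' · (log n)^b' iff a > a', or (a = a' and b > b'). Ranking the 5 terms shows the dominant one is 4 · n^(5/2) · (log n)^3. Hence f(n) ∈ Θ(n^(5/2) · (log n)^3).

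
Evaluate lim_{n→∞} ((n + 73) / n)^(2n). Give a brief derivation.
lim = e^146

Rewrite as (1 + 73/n)^(2n). By the standard limit (1 + x/n)^n → e^x, we have (1 + 73/n)^n → e^73, and raising to the 2nd power gives e^146.
More precisely, ln[(1 + 73/n)^(2n)] = 2n · ln(1 + 73/n) = 2n · (73/n + O(1/n^2)) = 146 + O(1/n) → 146.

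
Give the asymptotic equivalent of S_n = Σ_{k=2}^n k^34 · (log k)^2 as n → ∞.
S_n ~ n^35 · (log n)^2 / 35

By integral comparison, S_n = ∫_1^n x^34 · (log x)^2 dx + O(n^34 · (log n)^2). For the integral, the leading term of ∫_1^n x^34 (log x)^2 dx is n^35/35 · (log n)^2 (by repeated integration by parts; each step lowers the log-exponent and produces a relatively O(1/log n) correction). Hence S_n ~ n^35 · (log n)^2 / 35.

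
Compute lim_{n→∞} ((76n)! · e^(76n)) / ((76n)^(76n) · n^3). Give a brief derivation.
lim = 0

Stirling: (76n)! ~ sqrt(2π·76n) · (76n/e)^(76n). Hence
  (76n)! · e^(76n) / (76n)^(76n) ~ sqrt(2π·76n).
Dividing by n^3: sqrt(2π·76n) / n^3 = sqrt(2π·76) · n^((1−6)/2), so the expression behaves like sqrt(2π·76) · n^((1−6)/2) → 0.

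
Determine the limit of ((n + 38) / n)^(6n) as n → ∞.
lim = e^228

Rewrite as (1 + 38/n)^(6n). By the standard limit (1 + x/n)^n → e^x, we have (1 + 38/n)^n → e^38, and raising to the 6th power gives e^228.
More precisely, ln[(1 + 38/n)^(6n)] = 6n · ln(1 + 38/n) = 6n · (38/n + O(1/n^2)) = 228 + O(1/n) → 228.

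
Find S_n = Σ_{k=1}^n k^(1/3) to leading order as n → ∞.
S_n ~ (3/4) · n^(4/3)

Integral comparison: Σ_{k=1}^n k^(1/3) = ∫_0^n x^(1/3) dx + O(n^(1/3)). The integral is n^(1 + 1/3) / (1 + 1/3) = n^((1+3)/3) / ((1+3)/3) = (3/4) · n^(4/3).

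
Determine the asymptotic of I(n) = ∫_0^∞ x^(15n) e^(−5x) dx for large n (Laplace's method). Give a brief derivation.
I(n) ~ (sqrt(2π·15n) / 5) · (15n/(5e))^(15n)

Write the integrand as exp(15n ln x − 5x) and set f(x) = 15n ln x − 5x. Then f'(x) = 15n/x − 5 = 0 at x* = 15n/5, and f''(x*) = −15n/x*^2 = −5^2/(15n). Laplace's method (interior maximum) gives
  I(n) ~ e^(f(x*)) · sqrt(2π / |f''(x*)|)
        = exp(15n ln(15n/5) − 15n) · sqrt(2π · 15n / 5^2)
        = (15n/5)^(15n) e^(−15n) · sqrt(2π·15n) / 5
        = (sqrt(2π·15n) / 5) · (15n/(5e))^(15n).
This matches Γ(15n+1)/5^(15n+1) with Stirling applied to Γ.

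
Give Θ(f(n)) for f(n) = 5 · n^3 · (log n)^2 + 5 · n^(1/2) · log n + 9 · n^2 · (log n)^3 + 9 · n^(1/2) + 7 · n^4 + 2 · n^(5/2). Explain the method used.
f(n) ∈ Θ(n^4)

Compare the terms by growth order. For large n, n^a · (log n)^b dominates n^a' · (log n)^b' iff a > a', or (a = a' and b > b'). Ranking the 6 terms shows the dominant one is 7 · n^4. Hence f(n) ∈ Θ(n^4).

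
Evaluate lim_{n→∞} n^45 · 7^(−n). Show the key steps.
lim = 0

Exponentials with base > 1 dominate every fixed polynomial: for any fixed c, n^c / 7^n → 0 as n → ∞ (e.g. by the ratio test, or by writing 7^n = e^(n ln 7) and noting e^(n ln 7) / n^c → ∞). Hence n^45 · 7^(−n) = n^45 / 7^n → 0.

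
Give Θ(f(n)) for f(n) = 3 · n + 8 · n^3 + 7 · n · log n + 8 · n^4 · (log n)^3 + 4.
f(n) ∈ Θ(n^4 · (log n)^3)

Compare the terms by growth order. For large n, n^a · (log n)^b dominates n^a' · (log n)^b' iff a > a', or (a = a' and b > b'). Ranking the 5 terms shows the dominant one is 8 · n^4 · (log n)^3. Hence f(n) ∈ Θ(n^4 · (log n)^3).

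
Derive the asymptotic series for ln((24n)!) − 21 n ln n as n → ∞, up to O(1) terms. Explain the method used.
ln((24n)!) − 21 n ln n = 3 n ln n + 24(ln 24 − 1) n + (1/2) ln(2π·24n) + O(1/n)

Stirling: ln((24n)!) = 24n ln(24n) − 24n + (1/2) ln(2π·24n) + O(1/n).
Expand 24n ln(24n) = 24n (ln n + ln 24) = 24n ln n + 24n ln 24.
Subtract 21n ln n: leading term is (24 − 21) n ln n = 3 n ln n. The next term is 24n ln 24 − 24n = 24(ln 24 − 1) n. Then the (1/2) ln(2π·24n) correction.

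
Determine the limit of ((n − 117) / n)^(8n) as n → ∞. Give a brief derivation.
lim = e^(−936)

Rewrite as (1 − 117/n)^(8n). By the standard limit (1 + x/n)^n → e^x, we have (1 − 117/n)^n → e^(−117), and raising to the 8th power gives e^(−936).
More precisely, ln[(1 − 117/n)^(8n)] = 8n · ln(1 − 117/n) = 8n · (-117/n + O(1/n^2)) = -936 + O(1/n) → -936.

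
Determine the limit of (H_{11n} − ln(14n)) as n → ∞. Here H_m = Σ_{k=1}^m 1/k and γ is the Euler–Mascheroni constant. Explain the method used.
lim = ln(11/14) + γ

By Euler-Maclaurin, H_m = ln m + γ + O(1/m). So
  H_{11n} − ln(14n) = ln(11n) + γ − ln(14n) + O(1/n)
                       = ln(11/14) + γ + O(1/n).
Hence the limit is ln(11/14) + γ.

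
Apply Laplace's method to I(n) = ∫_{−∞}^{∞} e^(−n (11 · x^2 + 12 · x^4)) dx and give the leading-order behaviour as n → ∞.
I(n) ~ sqrt(π/(11n))

φ(x) = 11 · x^2 + 12 · x^4 has its unique global minimum at x* = 0 (since φ'(x) = 22x + 48x^3 = 0 only at x = 0 for real x with both coefficients positive, and φ → ∞ as |x| → ∞). At x* = 0, φ(0) = 0 and φ''(0) = 22. Laplace's method then gives
  I(n) ~ sqrt(2π / (n · φ''(0))) · e^(−n φ(0)) = sqrt(2π / (22n)) = sqrt(π/(11n)).
The 12 · x^4 term contributes only at subleading order (an O(1/n) relative correction).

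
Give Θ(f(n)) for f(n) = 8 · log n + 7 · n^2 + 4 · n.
f(n) ∈ Θ(n^2)

Compare the terms by growth order. For large n, n^a · (log n)^b dominates n^a' · (log n)^b' iff a > a', or (a = a' and b > b'). Ranking the 3 terms shows the dominant one is 7 · n^2. Hence f(n) ∈ Θ(n^2).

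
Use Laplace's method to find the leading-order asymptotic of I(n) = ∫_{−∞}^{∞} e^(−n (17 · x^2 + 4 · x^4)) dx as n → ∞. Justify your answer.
I(n) ~ sqrt(π/(17n))

φ(x) = 17 · x^2 + 4 · x^4 has its unique global minimum at x* = 0 (since φ'(x) = 34x + 16x^3 = 0 only at x = 0 for real x with both coefficients positive, and φ → ∞ as |x| → ∞). At x* = 0, φ(0) = 0 and φ''(0) = 34. Laplace's method then gives
  I(n) ~ sqrt(2π / (n · φ''(0))) · e^(−n φ(0)) = sqrt(2π / (34n)) = sqrt(π/(17n)).
The 4 · x^4 term contributes only at subleading order (an O(1/n) relative correction).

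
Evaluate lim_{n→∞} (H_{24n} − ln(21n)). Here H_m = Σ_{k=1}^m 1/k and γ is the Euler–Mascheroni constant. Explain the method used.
lim = ln(8/7) + γ

By Euler-Maclaurin, H_m = ln m + γ + O(1/m). So
  H_{24n} − ln(21n) = ln(24n) + γ − ln(21n) + O(1/n)
                       = ln(24/21) + γ + O(1/n).
Hence the limit is ln(24/21) + γ (= ln(8/7)).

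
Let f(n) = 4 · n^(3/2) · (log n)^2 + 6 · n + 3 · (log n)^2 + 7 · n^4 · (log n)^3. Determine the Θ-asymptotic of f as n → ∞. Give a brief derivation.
f(n) ∈ Θ(n^4 · (log n)^3)

Compare the terms by growth order. For large n, n^a · (log n)^b dominates n^a' · (log n)^b' iff a > a', or (a = a' and b > b'). Ranking the 4 terms shows the dominant one is 7 · n^4 · (log n)^3. Hence f(n) ∈ Θ(n^4 · (log n)^3).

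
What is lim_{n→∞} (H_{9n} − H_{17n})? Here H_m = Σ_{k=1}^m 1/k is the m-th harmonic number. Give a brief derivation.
lim = ln(9/17)

Euler-Maclaurin gives H_m = ln m + γ + 1/(2m) + O(1/m^2). The γ and O(1/m) terms cancel in the difference:
  H_{9n} − H_{17n} = ln(9n) − ln(17n) + O(1/n) = ln(9/17) + O(1/n).
Hence the limit is ln(9/17).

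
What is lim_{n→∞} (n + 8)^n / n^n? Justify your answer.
lim = e^8

Rewrite as (1 + 8/n)^(n). By the standard limit (1 + x/n)^n → e^x, we have (1 + 8/n)^n → e^8, and raising to the 1st power gives e^8.
More precisely, ln[(1 + 8/n)^(n)] = n · ln(1 + 8/n) = n · (8/n + O(1/n^2)) = 8 + O(1/n) → 8.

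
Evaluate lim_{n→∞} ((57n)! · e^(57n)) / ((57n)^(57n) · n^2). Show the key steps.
lim = 0

Stirling: (57n)! ~ sqrt(2π·57n) · (57n/e)^(57n). Hence
  (57n)! · e^(57n) / (57n)^(57n) ~ sqrt(2π·57n).
Dividing by n^2: sqrt(2π·57n) / n^2 = sqrt(2π·57) · n^((1−4)/2), so the expression behaves like sqrt(2π·57) · n^((1−4)/2) → 0.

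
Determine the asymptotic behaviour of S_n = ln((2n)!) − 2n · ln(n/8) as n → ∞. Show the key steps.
S_n ~ 2n · (ln 16 − 1) + O(ln n)

Stirling: ln((2n)!) = 2n ln(2n) − 2n + O(ln n).
  S_n = 2n ln(2n) − 2n − 2n ln(n/8) + O(ln n)
      = 2n ln(2n) − 2n ln n + 2n ln 8 − 2n + O(ln n)
      = 2n ln 2 + 2n ln 8 − 2n + O(ln n)
      = 2n (ln 16 − 1) + O(ln n).
Numerically ln(16) − 1 ≈ 1.7726.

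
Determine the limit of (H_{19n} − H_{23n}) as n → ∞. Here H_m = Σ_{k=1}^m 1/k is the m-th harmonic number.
lim = ln(19/23)

Euler-Maclaurin gives H_m = ln m + γ + 1/(2m) + O(1/m^2). The γ and O(1/m) terms cancel in the difference:
  H_{19n} − H_{23n} = ln(19n) − ln(23n) + O(1/n) = ln(19/23) + O(1/n).
Hence the limit is ln(19/23).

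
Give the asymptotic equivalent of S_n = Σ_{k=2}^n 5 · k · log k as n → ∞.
S_n ~ 5 · n^2 log n / 2 − 5 · n^2 / 4

By integral comparison, S_n = ∫_1^n 5 · x · log x dx + O(n · log n). For the integral, ∫ x^1 log x dx = n^2 log n / 2 − n^2/4 (integration by parts). Hence S_n ~ 5 · n^2 log n / 2 − 5 · n^2 / 4.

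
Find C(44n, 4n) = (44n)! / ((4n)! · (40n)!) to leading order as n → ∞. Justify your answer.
C(44n, 4n) ~ (285311670611/10000000000)^(4n) · sqrt(11/(20π·4n))

Write N = 4n. Apply Stirling to each factorial:
  (11N)! ~ sqrt(2π·11N) · (11N/e)^(11N),
  N! ~ sqrt(2π N) · (N/e)^N,
  (10N)! ~ sqrt(2π·10N) · (10N/e)^(10N).
The exponential factors combine to (11N)^(11N) / (N^N · (10N)^(10N)) = 11^(11N)/10^(10N) = (11^11/10^10)^N = (285311670611/10000000000)^N.
The square-root prefactors combine to sqrt(2π·11N) / (sqrt(2π N)·sqrt(2π·10N)) = sqrt(11 / (2π·10·N)) = sqrt(11/(20π·4n)).
Substituting N = 4n: C(44n, 4n) ~ (285311670611/10000000000)^(4n) · sqrt(11/(20π·4n)).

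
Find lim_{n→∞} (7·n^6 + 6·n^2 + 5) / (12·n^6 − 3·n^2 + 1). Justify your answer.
lim = 7/12

For large n the leading n^6 terms dominate both numerator and denominator. Dividing top and bottom by n^6, every other term tends to 0, leaving 7/12.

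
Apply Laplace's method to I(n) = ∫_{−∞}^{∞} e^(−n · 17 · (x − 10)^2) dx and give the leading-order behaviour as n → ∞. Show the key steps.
I(n) = sqrt(π/(17n))

Here φ(x) = 17 · (x − 10)^2 has its unique minimum at x* = 10 with φ(x*) = 0 and φ''(x*) = 34. Laplace's method gives
  I(n) ~ e^(−n φ(x*)) · sqrt(2π / (n · φ''(x*))) = sqrt(2π / (34n)) = sqrt(π/(17n)).
This is exact: substituting u = (x − 10)·sqrt(17n) gives I(n) = (1/sqrt(17n)) ∫_{−∞}^{∞} e^(−u^2) du = sqrt(π/(17n)).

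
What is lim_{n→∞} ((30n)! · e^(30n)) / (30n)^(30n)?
lim = ∞

Stirling: (30n)! ~ sqrt(2π·30n) · (30n/e)^(30n). Hence
  (30n)! · e^(30n) / (30n)^(30n) ~ sqrt(2π·30n) = sqrt(2π·30) · sqrt(n) → ∞.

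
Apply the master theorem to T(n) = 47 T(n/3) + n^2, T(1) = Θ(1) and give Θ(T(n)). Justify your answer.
T(n) = Θ(n^(log_3 47))

Master theorem: compare f(n) = n^2 to n^(log_3 47) where log_3 47 ≈ 3.505. Since 2 < log_3 47, we have f(n) = O(n^(log_3 47 − ε)) for some ε > 0 — Case 1. Hence T(n) = Θ(n^(log_3 47)).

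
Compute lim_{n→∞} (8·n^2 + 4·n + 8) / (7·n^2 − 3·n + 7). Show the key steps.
lim = 8/7

For large n the leading n^2 terms dominate both numerator and denominator. Dividing top and bottom by n^2, every other term tends to 0, leaving 8/7.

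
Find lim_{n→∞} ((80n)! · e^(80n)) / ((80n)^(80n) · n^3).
lim = 0

Stirling: (80n)! ~ sqrt(2π·80n) · (80n/e)^(80n). Hence
  (80n)! · e^(80n) / (80n)^(80n) ~ sqrt(2π·80n).
Dividing by n^3: sqrt(2π·80n) / n^3 = sqrt(2π·80) · n^((1−6)/2), so the expression behaves like sqrt(2π·80) · n^((1−6)/2) → 0.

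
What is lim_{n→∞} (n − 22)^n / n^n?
lim = e^(−22)

Rewrite as (1 − 22/n)^(n). By the standard limit (1 + x/n)^n → e^x, we have (1 − 22/n)^n → e^(−22), and raising to the 1st power gives e^(−22).
More precisely, ln[(1 − 22/n)^(n)] = n · ln(1 − 22/n) = n · (-22/n + O(1/n^2)) = -22 + O(1/n) → -22.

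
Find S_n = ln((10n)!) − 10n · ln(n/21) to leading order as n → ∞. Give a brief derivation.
S_n ~ 10n · (ln 210 − 1) + O(ln n)

Stirling: ln((10n)!) = 10n ln(10n) − 10n + O(ln n).
  S_n = 10n ln(10n) − 10n − 10n ln(n/21) + O(ln n)
      = 10n ln(10n) − 10n ln n + 10n ln 21 − 10n + O(ln n)
      = 10n ln 10 + 10n ln 21 − 10n + O(ln n)
      = 10n (ln 210 − 1) + O(ln n).
Numerically ln(210) − 1 ≈ 4.3471.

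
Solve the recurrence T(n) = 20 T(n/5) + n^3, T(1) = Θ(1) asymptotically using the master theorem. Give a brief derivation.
T(n) = Θ(n^3)

log_5 20 ≈ 1.861. f(n) = n^3 dominates n^(log_5 20) since 3 > 1.861, and the regularity condition a·f(n/b) = 20·(n/5)^3 = (20/125)·n^3 ≤ c·f(n) holds with c = 20/125 ≈ 0.16 < 1. So this is Case 3: T(n) = Θ(f(n)) = Θ(n^3).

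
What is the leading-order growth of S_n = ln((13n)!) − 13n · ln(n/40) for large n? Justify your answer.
S_n ~ 13n · (ln 520 − 1) + O(ln n)

Stirling: ln((13n)!) = 13n ln(13n) − 13n + O(ln n).
  S_n = 13n ln(13n) − 13n − 13n ln(n/40) + O(ln n)
      = 13n ln(13n) − 13n ln n + 13n ln 40 − 13n + O(ln n)
      = 13n ln 13 + 13n ln 40 − 13n + O(ln n)
      = 13n (ln 520 − 1) + O(ln n).
Numerically ln(520) − 1 ≈ 5.2538.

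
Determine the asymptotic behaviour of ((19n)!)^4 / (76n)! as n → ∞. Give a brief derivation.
((19n)!)^4/(76n)! ~ ((2π·19n)^(3/2) / 2) · 4^(−4·19n)  →  0

Write N = 19n. Stirling: N! ~ sqrt(2π N)(N/e)^N and (4N)! ~ sqrt(2π·4N)·(4N/e)^(4N).
  (N!)^4/(4N)! ~ (2π N)^(4/2) (N/e)^(4N) / [sqrt(2π·4N) (4N/e)^(4N)]
     = (2π N)^(4/2) / sqrt(2π·4N) · (N/(4N))^(4N)
     = (2π N)^((4−1)/2) / 2 · 4^(−4N).
Since 4^4 > 1, the factor 4^(−4N) decays exponentially, so the ratio → 0. Substituting N = 19n gives the stated form.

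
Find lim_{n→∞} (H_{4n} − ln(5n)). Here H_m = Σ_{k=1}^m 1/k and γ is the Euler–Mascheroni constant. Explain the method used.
lim = ln(4/5) + γ

By Euler-Maclaurin, H_m = ln m + γ + O(1/m). So
  H_{4n} − ln(5n) = ln(4n) + γ − ln(5n) + O(1/n)
                       = ln(4/5) + γ + O(1/n).
Hence the limit is ln(4/5) + γ.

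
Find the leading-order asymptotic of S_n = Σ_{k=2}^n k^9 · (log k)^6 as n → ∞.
S_n ~ n^10 · (log n)^6 / 10

By integral comparison, S_n = ∫_1^n x^9 · (log x)^6 dx + O(n^9 · (log n)^6). For the integral, the leading term of ∫_1^n x^9 (log x)^6 dx is n^10/10 · (log n)^6 (by repeated integration by parts; each step lowers the log-exponent and produces a relatively O(1/log n) correction). Hence S_n ~ n^10 · (log n)^6 / 10.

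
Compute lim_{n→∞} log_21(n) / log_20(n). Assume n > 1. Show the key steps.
lim = ln(20) / ln(21) = log_21(20)

Change of base: log_21(n) = ln n / ln 21 and log_20(n) = ln n / ln 20. The ratio is (ln n / ln 21) · (ln 20 / ln n) = ln 20 / ln 21, a constant independent of n. So the limit is ln 20 / ln 21 = log_21(20).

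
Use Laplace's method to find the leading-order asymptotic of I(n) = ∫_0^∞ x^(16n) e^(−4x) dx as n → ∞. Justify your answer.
I(n) ~ (sqrt(2π·16n) / 4) · (16n/(4e))^(16n)

Write the integrand as exp(16n ln x − 4x) and set f(x) = 16n ln x − 4x. Then f'(x) = 16n/x − 4 = 0 at x* = 16n/4, and f''(x*) = −16n/x*^2 = −4^2/(16n). Laplace's method (interior maximum) gives
  I(n) ~ e^(f(x*)) · sqrt(2π / |f''(x*)|)
        = exp(16n ln(16n/4) − 16n) · sqrt(2π · 16n / 4^2)
        = (16n/4)^(16n) e^(−16n) · sqrt(2π·16n) / 4
        = (sqrt(2π·16n) / 4) · (16n/(4e))^(16n).
This matches Γ(16n+1)/4^(16n+1) with Stirling applied to Γ.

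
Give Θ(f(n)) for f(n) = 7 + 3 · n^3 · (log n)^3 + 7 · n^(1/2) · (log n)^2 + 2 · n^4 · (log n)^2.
f(n) ∈ Θ(n^4 · (log n)^2)

Compare the terms by growth order. For large n, n^a · (log n)^b dominates n^a' · (log n)^b' iff a > a', or (a = a' and b > b'). Ranking the 4 terms shows the dominant one is 2 · n^4 · (log n)^2. Hence f(n) ∈ Θ(n^4 · (log n)^2).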